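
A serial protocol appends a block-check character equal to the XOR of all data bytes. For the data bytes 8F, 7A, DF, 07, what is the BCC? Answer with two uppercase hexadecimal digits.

2D

XOR the bytes together:
  start with 0x8F
  0x8F ⊕ 0x7A = 0xF5
  0xF5 ⊕ 0xDF = 0x2A
  0x2A ⊕ 0x07 = 0x2D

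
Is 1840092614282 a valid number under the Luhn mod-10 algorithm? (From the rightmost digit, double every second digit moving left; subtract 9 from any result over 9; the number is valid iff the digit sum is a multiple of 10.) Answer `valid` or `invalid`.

From the right, keep odd positions and double even positions (subtract 9 from any doubled value over 9):
  doubled (positions 2,4,...): 7 8 3 9 0 7 → sum 34
  kept (positions 1,3,...): 2 2 1 2 0 4 1 → sum 12
Total = 46.
46 mod 10 = 6, so the number is invalid.

invalid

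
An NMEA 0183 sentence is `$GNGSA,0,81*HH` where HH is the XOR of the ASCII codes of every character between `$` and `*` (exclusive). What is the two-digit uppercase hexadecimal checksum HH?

XOR the ASCII codes of the payload characters:
  'G' = 0x47 → acc = 0x47
  'N' = 0x4E → acc = 0x09
  'G' = 0x47 → acc = 0x4E
  'S' = 0x53 → acc = 0x1D
  'A' = 0x41 → acc = 0x5C
  ',' = 0x2C → acc = 0x70
  '0' = 0x30 → acc = 0x40
  ',' = 0x2C → acc = 0x6C
  '8' = 0x38 → acc = 0x54
  '1' = 0x31 → acc = 0x65
Checksum = 0x65.

65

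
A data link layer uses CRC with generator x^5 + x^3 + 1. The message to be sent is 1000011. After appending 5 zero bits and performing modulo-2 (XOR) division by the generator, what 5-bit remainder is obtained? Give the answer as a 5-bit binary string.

10100

Append 5 zeros: 100001100000. Divide by 101001 (XOR where the leading bit is 1):
  pos 0: 100001 XOR 101001 = 001000
  pos 2: 100010 XOR 101001 = 001011
  pos 4: 101100 XOR 101001 = 000101
Remainder (last 5 bits) = 10100. This is the CRC / FCS.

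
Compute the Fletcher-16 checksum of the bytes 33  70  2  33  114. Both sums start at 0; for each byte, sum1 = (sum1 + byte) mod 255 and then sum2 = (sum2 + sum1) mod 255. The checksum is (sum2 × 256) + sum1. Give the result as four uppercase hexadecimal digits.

79FC

Running sums (mod 255):
  after byte 0 (33): sum1=33, sum2=33
  after byte 1 (70): sum1=103, sum2=136
  after byte 2 (2): sum1=105, sum2=241
  after byte 3 (33): sum1=138, sum2=124
  after byte 4 (114): sum1=252, sum2=121
Checksum = sum2·256 + sum1 = 121·256 + 252 = 31228 = 0x79FC.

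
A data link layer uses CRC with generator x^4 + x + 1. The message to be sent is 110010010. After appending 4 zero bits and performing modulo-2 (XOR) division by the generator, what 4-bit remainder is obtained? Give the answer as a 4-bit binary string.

0010

Append 4 zeros: 1100100100000. Divide by 10011 (XOR where the leading bit is 1):
  pos 0: 11001 XOR 10011 = 01010
  pos 1: 10100 XOR 10011 = 00111
  pos 3: 11101 XOR 10011 = 01110
  pos 4: 11100 XOR 10011 = 01111
  pos 5: 11110 XOR 10011 = 01101
  pos 6: 11010 XOR 10011 = 01001
  pos 7: 10010 XOR 10011 = 00001
Remainder (last 4 bits) = 0010. This is the CRC / FCS.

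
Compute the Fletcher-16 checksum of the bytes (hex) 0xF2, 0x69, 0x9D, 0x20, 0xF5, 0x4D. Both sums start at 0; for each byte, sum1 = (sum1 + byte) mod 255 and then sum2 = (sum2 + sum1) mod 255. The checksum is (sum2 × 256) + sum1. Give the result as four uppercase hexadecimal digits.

D05D

Running sums (mod 255):
  after byte 0 (0xF2): sum1=242, sum2=242
  after byte 1 (0x69): sum1=92, sum2=79
  after byte 2 (0x9D): sum1=249, sum2=73
  after byte 3 (0x20): sum1=26, sum2=99
  after byte 4 (0xF5): sum1=16, sum2=115
  after byte 5 (0x4D): sum1=93, sum2=208
Checksum = sum2·256 + sum1 = 208·256 + 93 = 53341 = 0xD05D.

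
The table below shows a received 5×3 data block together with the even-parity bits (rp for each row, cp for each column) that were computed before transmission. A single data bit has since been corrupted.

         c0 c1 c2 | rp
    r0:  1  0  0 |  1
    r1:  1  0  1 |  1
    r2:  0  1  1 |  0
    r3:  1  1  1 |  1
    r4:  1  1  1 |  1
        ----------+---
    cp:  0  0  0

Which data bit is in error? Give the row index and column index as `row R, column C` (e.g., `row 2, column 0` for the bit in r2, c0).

Recompute each row's even parity and compare to rp:
  r0: data parity 1, sent rp 1 → ok
  r1: data parity 0, sent rp 1 → mismatch
  r2: data parity 0, sent rp 0 → ok
  r3: data parity 1, sent rp 1 → ok
  r4: data parity 1, sent rp 1 → ok
Recompute each column's even parity and compare to cp:
  c0: data parity 0, sent cp 0 → ok
  c1: data parity 1, sent cp 0 → mismatch
  c2: data parity 0, sent cp 0 → ok
Exactly one row (r1) and one column (c1) fail → the flipped bit is at their intersection.

row 1, column 1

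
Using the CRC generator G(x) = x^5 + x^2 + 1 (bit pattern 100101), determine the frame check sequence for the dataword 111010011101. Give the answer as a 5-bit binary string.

Append 5 zeros: 11101001110100000. Divide by 100101 (XOR where the leading bit is 1):
  pos 0: 111010 XOR 100101 = 011111
  pos 1: 111110 XOR 100101 = 011011
  pos 2: 110111 XOR 100101 = 010010
  pos 3: 100101 XOR 100101 = 000000
  pos 9: 101000 XOR 100101 = 001101
  pos 11: 110100 XOR 100101 = 010001
Remainder (last 5 bits) = 10001. This is the CRC / FCS.

10001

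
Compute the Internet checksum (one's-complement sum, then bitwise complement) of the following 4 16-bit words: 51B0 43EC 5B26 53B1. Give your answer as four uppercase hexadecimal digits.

BB8B

One's-complement addition (fold any carry out of bit 15 back into bit 0):
  0x51B0 + 0x43EC = 0x0959C
  0x959C + 0x5B26 = 0x0F0C2
  0xF0C2 + 0x53B1 = 0x14473 → wrap carry → 0x4474
One's-complement sum = 0x4474.
Checksum = ~0x4474 & 0xFFFF = 0xBB8B.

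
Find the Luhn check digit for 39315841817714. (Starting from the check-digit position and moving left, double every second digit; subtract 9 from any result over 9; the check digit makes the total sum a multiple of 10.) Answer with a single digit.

Partial digits right→left: 4 1 7 7 1 8 1 4 8 5 1 3 9 3
Double every second digit counting from the check-digit position (so the 1st, 3rd, 5th, ... of the partial from the right).
  doubled (with −9 where >9): 8 5 2 2 7 2 9 → sum 35
  kept as-is: 1 7 8 4 5 3 3 → sum 31
Total = 35 + 31 = 66.
Check digit = (10 − (66 mod 10)) mod 10 = 4.

4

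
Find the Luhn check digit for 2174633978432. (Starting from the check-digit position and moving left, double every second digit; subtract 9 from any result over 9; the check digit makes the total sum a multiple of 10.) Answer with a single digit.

7

Partial digits right→left: 2 3 4 8 7 9 3 3 6 4 7 1 2
Double every second digit counting from the check-digit position (so the 1st, 3rd, 5th, ... of the partial from the right).
  doubled (with −9 where >9): 4 8 5 6 3 5 4 → sum 35
  kept as-is: 3 8 9 3 4 1 → sum 28
Total = 35 + 28 = 63.
Check digit = (10 − (63 mod 10)) mod 10 = 7.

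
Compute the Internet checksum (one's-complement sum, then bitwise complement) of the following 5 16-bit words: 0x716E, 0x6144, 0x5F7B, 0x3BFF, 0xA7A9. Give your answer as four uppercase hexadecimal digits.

One's-complement addition (fold any carry out of bit 15 back into bit 0):
  0x716E + 0x6144 = 0x0D2B2
  0xD2B2 + 0x5F7B = 0x1322D → wrap carry → 0x322E
  0x322E + 0x3BFF = 0x06E2D
  0x6E2D + 0xA7A9 = 0x115D6 → wrap carry → 0x15D7
One's-complement sum = 0x15D7.
Checksum = ~0x15D7 & 0xFFFF = 0xEA28.

EA28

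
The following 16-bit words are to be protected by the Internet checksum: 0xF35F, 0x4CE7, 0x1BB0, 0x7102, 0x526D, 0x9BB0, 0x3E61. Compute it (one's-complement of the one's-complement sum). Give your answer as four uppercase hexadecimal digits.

One's-complement addition (fold any carry out of bit 15 back into bit 0):
  0xF35F + 0x4CE7 = 0x14046 → wrap carry → 0x4047
  0x4047 + 0x1BB0 = 0x05BF7
  0x5BF7 + 0x7102 = 0x0CCF9
  0xCCF9 + 0x526D = 0x11F66 → wrap carry → 0x1F67
  0x1F67 + 0x9BB0 = 0x0BB17
  0xBB17 + 0x3E61 = 0x0F978
One's-complement sum = 0xF978.
Checksum = ~0xF978 & 0xFFFF = 0x0687.

0687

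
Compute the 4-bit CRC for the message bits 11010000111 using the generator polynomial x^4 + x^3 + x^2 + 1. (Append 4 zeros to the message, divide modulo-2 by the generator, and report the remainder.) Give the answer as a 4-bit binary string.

Append 4 zeros: 110100001110000. Divide by 11101 (XOR where the leading bit is 1):
  pos 0: 11010 XOR 11101 = 00111
  pos 2: 11100 XOR 11101 = 00001
  pos 6: 10111 XOR 11101 = 01010
  pos 7: 10100 XOR 11101 = 01001
  pos 8: 10010 XOR 11101 = 01111
  pos 9: 11110 XOR 11101 = 00011
Remainder (last 4 bits) = 0110. This is the CRC / FCS.

0110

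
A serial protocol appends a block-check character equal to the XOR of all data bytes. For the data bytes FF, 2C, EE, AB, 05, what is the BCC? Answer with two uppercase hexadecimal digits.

XOR the bytes together:
  start with 0xFF
  0xFF ⊕ 0x2C = 0xD3
  0xD3 ⊕ 0xEE = 0x3D
  0x3D ⊕ 0xAB = 0x96
  0x96 ⊕ 0x05 = 0x93

93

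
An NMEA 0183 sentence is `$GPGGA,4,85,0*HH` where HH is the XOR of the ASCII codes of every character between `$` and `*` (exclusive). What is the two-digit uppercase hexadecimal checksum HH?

XOR the ASCII codes of the payload characters:
  'G' = 0x47 → acc = 0x47
  'P' = 0x50 → acc = 0x17
  'G' = 0x47 → acc = 0x50
  'G' = 0x47 → acc = 0x17
  'A' = 0x41 → acc = 0x56
  ',' = 0x2C → acc = 0x7A
  '4' = 0x34 → acc = 0x4E
  ',' = 0x2C → acc = 0x62
  '8' = 0x38 → acc = 0x5A
  '5' = 0x35 → acc = 0x6F
  ',' = 0x2C → acc = 0x43
  '0' = 0x30 → acc = 0x73
Checksum = 0x73.

73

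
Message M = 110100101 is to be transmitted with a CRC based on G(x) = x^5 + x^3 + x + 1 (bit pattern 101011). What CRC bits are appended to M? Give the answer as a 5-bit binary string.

Append 5 zeros: 11010010100000. Divide by 101011 (XOR where the leading bit is 1):
  pos 0: 110100 XOR 101011 = 011111
  pos 1: 111111 XOR 101011 = 010100
  pos 2: 101000 XOR 101011 = 000011
  pos 6: 111000 XOR 101011 = 010011
  pos 7: 100110 XOR 101011 = 001101
Remainder (last 5 bits) = 11010. This is the CRC / FCS.

11010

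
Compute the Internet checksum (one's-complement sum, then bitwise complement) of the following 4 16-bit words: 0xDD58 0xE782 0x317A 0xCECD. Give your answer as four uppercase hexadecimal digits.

One's-complement addition (fold any carry out of bit 15 back into bit 0):
  0xDD58 + 0xE782 = 0x1C4DA → wrap carry → 0xC4DB
  0xC4DB + 0x317A = 0x0F655
  0xF655 + 0xCECD = 0x1C522 → wrap carry → 0xC523
One's-complement sum = 0xC523.
Checksum = ~0xC523 & 0xFFFF = 0x3ADC.

3ADC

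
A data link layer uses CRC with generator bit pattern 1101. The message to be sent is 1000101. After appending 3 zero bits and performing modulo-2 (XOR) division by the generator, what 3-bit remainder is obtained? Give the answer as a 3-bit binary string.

Append 3 zeros: 1000101000. Divide by 1101 (XOR where the leading bit is 1):
  pos 0: 1000 XOR 1101 = 0101
  pos 1: 1011 XOR 1101 = 0110
  pos 2: 1100 XOR 1101 = 0001
  pos 5: 1100 XOR 1101 = 0001
Remainder (last 3 bits) = 010. This is the CRC / FCS.

010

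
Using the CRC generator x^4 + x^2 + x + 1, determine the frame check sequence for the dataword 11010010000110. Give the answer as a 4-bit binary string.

1111

Append 4 zeros: 110100100001100000. Divide by 10111 (XOR where the leading bit is 1):
  pos 0: 11010 XOR 10111 = 01101
  pos 1: 11010 XOR 10111 = 01101
  pos 2: 11011 XOR 10111 = 01100
  pos 3: 11000 XOR 10111 = 01111
  pos 4: 11110 XOR 10111 = 01001
  pos 5: 10010 XOR 10111 = 00101
  pos 7: 10101 XOR 10111 = 00010
  pos 10: 10100 XOR 10111 = 00011
  pos 13: 11000 XOR 10111 = 01111
Remainder (last 4 bits) = 1111. This is the CRC / FCS.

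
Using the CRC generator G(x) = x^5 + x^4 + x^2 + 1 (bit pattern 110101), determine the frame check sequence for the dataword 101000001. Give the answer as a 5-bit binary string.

10110

Append 5 zeros: 10100000100000. Divide by 110101 (XOR where the leading bit is 1):
  pos 0: 101000 XOR 110101 = 011101
  pos 1: 111010 XOR 110101 = 001111
  pos 3: 111101 XOR 110101 = 001000
  pos 5: 100000 XOR 110101 = 010101
  pos 6: 101010 XOR 110101 = 011111
  pos 7: 111110 XOR 110101 = 001011
Remainder (last 5 bits) = 10110. This is the CRC / FCS.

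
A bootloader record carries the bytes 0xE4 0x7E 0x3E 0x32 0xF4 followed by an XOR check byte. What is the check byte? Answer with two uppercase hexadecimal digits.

62

XOR the bytes together:
  start with 0xE4
  0xE4 ⊕ 0x7E = 0x9A
  0x9A ⊕ 0x3E = 0xA4
  0xA4 ⊕ 0x32 = 0x96
  0x96 ⊕ 0xF4 = 0x62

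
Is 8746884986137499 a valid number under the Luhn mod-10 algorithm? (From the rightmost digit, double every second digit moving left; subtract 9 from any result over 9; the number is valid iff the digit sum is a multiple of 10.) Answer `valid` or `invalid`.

From the right, keep odd positions and double even positions (subtract 9 from any doubled value over 9):
  doubled (positions 2,4,...): 9 5 2 7 8 7 8 7 → sum 53
  kept (positions 1,3,...): 9 4 3 6 9 8 6 7 → sum 52
Total = 105.
105 mod 10 = 5, so the number is invalid.

invalid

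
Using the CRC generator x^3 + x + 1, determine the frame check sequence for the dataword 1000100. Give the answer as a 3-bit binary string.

Append 3 zeros: 1000100000. Divide by 1011 (XOR where the leading bit is 1):
  pos 0: 1000 XOR 1011 = 0011
  pos 2: 1110 XOR 1011 = 0101
  pos 3: 1010 XOR 1011 = 0001
  pos 6: 1000 XOR 1011 = 0011
Remainder (last 3 bits) = 011. This is the CRC / FCS.

011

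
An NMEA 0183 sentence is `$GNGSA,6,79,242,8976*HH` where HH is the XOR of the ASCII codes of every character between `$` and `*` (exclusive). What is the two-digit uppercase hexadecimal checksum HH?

50

XOR the ASCII codes of the payload characters:
  'G' = 0x47 → acc = 0x47
  'N' = 0x4E → acc = 0x09
  'G' = 0x47 → acc = 0x4E
  'S' = 0x53 → acc = 0x1D
  'A' = 0x41 → acc = 0x5C
  ',' = 0x2C → acc = 0x70
  '6' = 0x36 → acc = 0x46
  ',' = 0x2C → acc = 0x6A
  '7' = 0x37 → acc = 0x5D
  '9' = 0x39 → acc = 0x64
  ',' = 0x2C → acc = 0x48
  '2' = 0x32 → acc = 0x7A
  '4' = 0x34 → acc = 0x4E
  '2' = 0x32 → acc = 0x7C
  ',' = 0x2C → acc = 0x50
  '8' = 0x38 → acc = 0x68
  '9' = 0x39 → acc = 0x51
  '7' = 0x37 → acc = 0x66
  '6' = 0x36 → acc = 0x50
Checksum = 0x50.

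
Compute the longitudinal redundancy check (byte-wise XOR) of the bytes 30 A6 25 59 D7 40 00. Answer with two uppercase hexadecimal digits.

XOR the bytes together:
  start with 0x30
  0x30 ⊕ 0xA6 = 0x96
  0x96 ⊕ 0x25 = 0xB3
  0xB3 ⊕ 0x59 = 0xEA
  0xEA ⊕ 0xD7 = 0x3D
  0x3D ⊕ 0x40 = 0x7D
  0x7D ⊕ 0x00 = 0x7D

7D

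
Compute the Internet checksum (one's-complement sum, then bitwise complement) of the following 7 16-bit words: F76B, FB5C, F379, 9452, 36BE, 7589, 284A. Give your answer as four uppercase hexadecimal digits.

B0D8

One's-complement addition (fold any carry out of bit 15 back into bit 0):
  0xF76B + 0xFB5C = 0x1F2C7 → wrap carry → 0xF2C8
  0xF2C8 + 0xF379 = 0x1E641 → wrap carry → 0xE642
  0xE642 + 0x9452 = 0x17A94 → wrap carry → 0x7A95
  0x7A95 + 0x36BE = 0x0B153
  0xB153 + 0x7589 = 0x126DC → wrap carry → 0x26DD
  0x26DD + 0x284A = 0x04F27
One's-complement sum = 0x4F27.
Checksum = ~0x4F27 & 0xFFFF = 0xB0D8.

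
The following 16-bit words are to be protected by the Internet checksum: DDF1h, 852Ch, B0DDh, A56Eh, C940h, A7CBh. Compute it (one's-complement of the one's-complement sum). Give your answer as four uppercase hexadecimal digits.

One's-complement addition (fold any carry out of bit 15 back into bit 0):
  0xDDF1 + 0x852C = 0x1631D → wrap carry → 0x631E
  0x631E + 0xB0DD = 0x113FB → wrap carry → 0x13FC
  0x13FC + 0xA56E = 0x0B96A
  0xB96A + 0xC940 = 0x182AA → wrap carry → 0x82AB
  0x82AB + 0xA7CB = 0x12A76 → wrap carry → 0x2A77
One's-complement sum = 0x2A77.
Checksum = ~0x2A77 & 0xFFFF = 0xD588.

D588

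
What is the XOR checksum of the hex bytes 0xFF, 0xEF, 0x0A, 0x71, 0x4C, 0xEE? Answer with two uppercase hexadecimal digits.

XOR the bytes together:
  start with 0xFF
  0xFF ⊕ 0xEF = 0x10
  0x10 ⊕ 0x0A = 0x1A
  0x1A ⊕ 0x71 = 0x6B
  0x6B ⊕ 0x4C = 0x27
  0x27 ⊕ 0xEE = 0xC9

C9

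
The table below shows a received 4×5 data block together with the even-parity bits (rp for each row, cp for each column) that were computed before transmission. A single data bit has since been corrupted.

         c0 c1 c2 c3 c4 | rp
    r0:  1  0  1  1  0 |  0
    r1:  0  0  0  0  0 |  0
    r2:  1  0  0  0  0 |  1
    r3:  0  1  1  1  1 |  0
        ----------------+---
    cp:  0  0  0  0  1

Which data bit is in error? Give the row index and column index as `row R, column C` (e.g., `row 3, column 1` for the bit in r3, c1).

row 0, column 1

Recompute each row's even parity and compare to rp:
  r0: data parity 1, sent rp 0 → mismatch
  r1: data parity 0, sent rp 0 → ok
  r2: data parity 1, sent rp 1 → ok
  r3: data parity 0, sent rp 0 → ok
Recompute each column's even parity and compare to cp:
  c0: data parity 0, sent cp 0 → ok
  c1: data parity 1, sent cp 0 → mismatch
  c2: data parity 0, sent cp 0 → ok
  c3: data parity 0, sent cp 0 → ok
  c4: data parity 1, sent cp 1 → ok
Exactly one row (r0) and one column (c1) fail → the flipped bit is at their intersection.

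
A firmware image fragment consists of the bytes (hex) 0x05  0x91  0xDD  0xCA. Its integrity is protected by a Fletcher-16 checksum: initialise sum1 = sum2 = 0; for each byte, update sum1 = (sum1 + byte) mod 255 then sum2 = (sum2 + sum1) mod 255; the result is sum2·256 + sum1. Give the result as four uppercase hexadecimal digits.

Running sums (mod 255):
  after byte 0 (0x05): sum1=5, sum2=5
  after byte 1 (0x91): sum1=150, sum2=155
  after byte 2 (0xDD): sum1=116, sum2=16
  after byte 3 (0xCA): sum1=63, sum2=79
Checksum = sum2·256 + sum1 = 79·256 + 63 = 20287 = 0x4F3F.

4F3F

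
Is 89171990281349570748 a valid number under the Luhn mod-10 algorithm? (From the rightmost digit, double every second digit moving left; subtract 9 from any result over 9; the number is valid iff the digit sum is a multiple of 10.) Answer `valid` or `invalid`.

From the right, keep odd positions and double even positions (subtract 9 from any doubled value over 9):
  doubled (positions 2,4,...): 8 0 1 8 2 4 9 2 2 7 → sum 43
  kept (positions 1,3,...): 8 7 7 9 3 8 0 9 7 9 → sum 67
Total = 110.
110 mod 10 = 0, so the number is valid.

valid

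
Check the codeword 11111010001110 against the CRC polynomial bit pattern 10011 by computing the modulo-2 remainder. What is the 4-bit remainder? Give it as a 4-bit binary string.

Modulo-2 division of 11111010001110 by 10011:
  pos 0: 11111 XOR 10011 = 01100
  pos 1: 11000 XOR 10011 = 01011
  pos 2: 10111 XOR 10011 = 00100
  pos 4: 10000 XOR 10011 = 00011
  pos 7: 11011 XOR 10011 = 01000
  pos 8: 10001 XOR 10011 = 00010
Remainder = 0100 (nonzero — an error is detected).

0100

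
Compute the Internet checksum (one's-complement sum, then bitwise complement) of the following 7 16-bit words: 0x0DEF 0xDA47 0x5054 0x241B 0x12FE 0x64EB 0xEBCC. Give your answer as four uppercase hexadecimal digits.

3FA3

One's-complement addition (fold any carry out of bit 15 back into bit 0):
  0x0DEF + 0xDA47 = 0x0E836
  0xE836 + 0x5054 = 0x1388A → wrap carry → 0x388B
  0x388B + 0x241B = 0x05CA6
  0x5CA6 + 0x12FE = 0x06FA4
  0x6FA4 + 0x64EB = 0x0D48F
  0xD48F + 0xEBCC = 0x1C05B → wrap carry → 0xC05C
One's-complement sum = 0xC05C.
Checksum = ~0xC05C & 0xFFFF = 0x3FA3.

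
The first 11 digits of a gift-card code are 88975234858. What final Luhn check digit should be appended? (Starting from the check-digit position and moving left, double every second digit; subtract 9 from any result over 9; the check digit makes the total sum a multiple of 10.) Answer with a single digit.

Partial digits right→left: 8 5 8 4 3 2 5 7 9 8 8
Double every second digit counting from the check-digit position (so the 1st, 3rd, 5th, ... of the partial from the right).
  doubled (with −9 where >9): 7 7 6 1 9 7 → sum 37
  kept as-is: 5 4 2 7 8 → sum 26
Total = 37 + 26 = 63.
Check digit = (10 − (63 mod 10)) mod 10 = 7.

7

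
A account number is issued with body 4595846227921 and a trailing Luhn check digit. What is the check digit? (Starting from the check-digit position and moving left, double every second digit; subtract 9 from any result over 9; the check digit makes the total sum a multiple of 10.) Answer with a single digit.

3

Partial digits right→left: 1 2 9 7 2 2 6 4 8 5 9 5 4
Double every second digit counting from the check-digit position (so the 1st, 3rd, 5th, ... of the partial from the right).
  doubled (with −9 where >9): 2 9 4 3 7 9 8 → sum 42
  kept as-is: 2 7 2 4 5 5 → sum 25
Total = 42 + 25 = 67.
Check digit = (10 − (67 mod 10)) mod 10 = 3.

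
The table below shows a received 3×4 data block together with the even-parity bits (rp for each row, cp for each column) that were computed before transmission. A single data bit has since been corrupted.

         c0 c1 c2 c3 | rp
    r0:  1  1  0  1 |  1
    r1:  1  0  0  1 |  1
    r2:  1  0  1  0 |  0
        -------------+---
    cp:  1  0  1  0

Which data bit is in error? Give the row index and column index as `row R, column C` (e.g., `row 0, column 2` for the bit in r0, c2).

Recompute each row's even parity and compare to rp:
  r0: data parity 1, sent rp 1 → ok
  r1: data parity 0, sent rp 1 → mismatch
  r2: data parity 0, sent rp 0 → ok
Recompute each column's even parity and compare to cp:
  c0: data parity 1, sent cp 1 → ok
  c1: data parity 1, sent cp 0 → mismatch
  c2: data parity 1, sent cp 1 → ok
  c3: data parity 0, sent cp 0 → ok
Exactly one row (r1) and one column (c1) fail → the flipped bit is at their intersection.

row 1, column 1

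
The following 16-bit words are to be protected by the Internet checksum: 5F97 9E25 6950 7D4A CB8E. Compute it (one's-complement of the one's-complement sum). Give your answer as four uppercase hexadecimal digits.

5019

One's-complement addition (fold any carry out of bit 15 back into bit 0):
  0x5F97 + 0x9E25 = 0x0FDBC
  0xFDBC + 0x6950 = 0x1670C → wrap carry → 0x670D
  0x670D + 0x7D4A = 0x0E457
  0xE457 + 0xCB8E = 0x1AFE5 → wrap carry → 0xAFE6
One's-complement sum = 0xAFE6.
Checksum = ~0xAFE6 & 0xFFFF = 0x5019.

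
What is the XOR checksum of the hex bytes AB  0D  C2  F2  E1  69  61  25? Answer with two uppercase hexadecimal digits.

5A

XOR the bytes together:
  start with 0xAB
  0xAB ⊕ 0x0D = 0xA6
  0xA6 ⊕ 0xC2 = 0x64
  0x64 ⊕ 0xF2 = 0x96
  0x96 ⊕ 0xE1 = 0x77
  0x77 ⊕ 0x69 = 0x1E
  0x1E ⊕ 0x61 = 0x7F
  0x7F ⊕ 0x25 = 0x5A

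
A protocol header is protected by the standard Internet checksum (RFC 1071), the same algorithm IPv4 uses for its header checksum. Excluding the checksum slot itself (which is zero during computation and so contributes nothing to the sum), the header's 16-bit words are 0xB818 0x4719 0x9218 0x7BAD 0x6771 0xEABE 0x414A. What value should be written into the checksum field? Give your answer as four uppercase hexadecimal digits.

One's-complement addition (fold any carry out of bit 15 back into bit 0):
  0xB818 + 0x4719 = 0x0FF31
  0xFF31 + 0x9218 = 0x19149 → wrap carry → 0x914A
  0x914A + 0x7BAD = 0x10CF7 → wrap carry → 0x0CF8
  0x0CF8 + 0x6771 = 0x07469
  0x7469 + 0xEABE = 0x15F27 → wrap carry → 0x5F28
  0x5F28 + 0x414A = 0x0A072
One's-complement sum = 0xA072.
Checksum = ~0xA072 & 0xFFFF = 0x5F8D.

5F8D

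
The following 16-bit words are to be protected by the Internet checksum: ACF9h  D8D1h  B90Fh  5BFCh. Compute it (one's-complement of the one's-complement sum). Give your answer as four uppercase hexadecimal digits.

6528

One's-complement addition (fold any carry out of bit 15 back into bit 0):
  0xACF9 + 0xD8D1 = 0x185CA → wrap carry → 0x85CB
  0x85CB + 0xB90F = 0x13EDA → wrap carry → 0x3EDB
  0x3EDB + 0x5BFC = 0x09AD7
One's-complement sum = 0x9AD7.
Checksum = ~0x9AD7 & 0xFFFF = 0x6528.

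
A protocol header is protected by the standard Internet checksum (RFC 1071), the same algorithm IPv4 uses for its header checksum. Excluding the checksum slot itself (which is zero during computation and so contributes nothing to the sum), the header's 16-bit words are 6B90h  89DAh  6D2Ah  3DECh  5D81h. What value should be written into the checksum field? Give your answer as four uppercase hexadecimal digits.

One's-complement addition (fold any carry out of bit 15 back into bit 0):
  0x6B90 + 0x89DA = 0x0F56A
  0xF56A + 0x6D2A = 0x16294 → wrap carry → 0x6295
  0x6295 + 0x3DEC = 0x0A081
  0xA081 + 0x5D81 = 0x0FE02
One's-complement sum = 0xFE02.
Checksum = ~0xFE02 & 0xFFFF = 0x01FD.

01FD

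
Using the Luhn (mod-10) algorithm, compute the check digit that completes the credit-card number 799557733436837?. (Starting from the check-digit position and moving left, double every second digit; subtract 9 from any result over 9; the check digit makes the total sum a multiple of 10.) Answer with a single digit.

9

Partial digits right→left: 7 3 8 6 3 4 3 3 7 7 5 5 9 9 7
Double every second digit counting from the check-digit position (so the 1st, 3rd, 5th, ... of the partial from the right).
  doubled (with −9 where >9): 5 7 6 6 5 1 9 5 → sum 44
  kept as-is: 3 6 4 3 7 5 9 → sum 37
Total = 44 + 37 = 81.
Check digit = (10 − (81 mod 10)) mod 10 = 9.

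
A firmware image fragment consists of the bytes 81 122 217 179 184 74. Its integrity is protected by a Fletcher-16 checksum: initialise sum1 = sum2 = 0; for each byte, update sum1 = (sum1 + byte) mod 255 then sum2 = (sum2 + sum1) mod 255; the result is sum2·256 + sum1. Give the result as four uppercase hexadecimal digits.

Running sums (mod 255):
  after byte 0 (81): sum1=81, sum2=81
  after byte 1 (122): sum1=203, sum2=29
  after byte 2 (217): sum1=165, sum2=194
  after byte 3 (179): sum1=89, sum2=28
  after byte 4 (184): sum1=18, sum2=46
  after byte 5 (74): sum1=92, sum2=138
Checksum = sum2·256 + sum1 = 138·256 + 92 = 35420 = 0x8A5C.

8A5C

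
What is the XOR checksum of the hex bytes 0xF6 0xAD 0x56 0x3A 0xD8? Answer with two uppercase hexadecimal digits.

EF

XOR the bytes together:
  start with 0xF6
  0xF6 ⊕ 0xAD = 0x5B
  0x5B ⊕ 0x56 = 0x0D
  0x0D ⊕ 0x3A = 0x37
  0x37 ⊕ 0xD8 = 0xEF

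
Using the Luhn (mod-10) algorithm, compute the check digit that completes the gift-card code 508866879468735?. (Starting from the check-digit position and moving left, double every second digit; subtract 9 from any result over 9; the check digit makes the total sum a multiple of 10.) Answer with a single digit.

8

Partial digits right→left: 5 3 7 8 6 4 9 7 8 6 6 8 8 0 5
Double every second digit counting from the check-digit position (so the 1st, 3rd, 5th, ... of the partial from the right).
  doubled (with −9 where >9): 1 5 3 9 7 3 7 1 → sum 36
  kept as-is: 3 8 4 7 6 8 0 → sum 36
Total = 36 + 36 = 72.
Check digit = (10 − (72 mod 10)) mod 10 = 8.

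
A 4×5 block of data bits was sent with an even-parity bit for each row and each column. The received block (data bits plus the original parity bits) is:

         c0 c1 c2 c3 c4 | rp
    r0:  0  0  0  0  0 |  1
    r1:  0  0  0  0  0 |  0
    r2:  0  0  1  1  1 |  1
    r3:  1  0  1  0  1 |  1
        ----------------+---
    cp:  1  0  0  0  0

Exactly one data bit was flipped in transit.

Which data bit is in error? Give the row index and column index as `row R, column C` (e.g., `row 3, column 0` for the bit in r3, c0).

Recompute each row's even parity and compare to rp:
  r0: data parity 0, sent rp 1 → mismatch
  r1: data parity 0, sent rp 0 → ok
  r2: data parity 1, sent rp 1 → ok
  r3: data parity 1, sent rp 1 → ok
Recompute each column's even parity and compare to cp:
  c0: data parity 1, sent cp 1 → ok
  c1: data parity 0, sent cp 0 → ok
  c2: data parity 0, sent cp 0 → ok
  c3: data parity 1, sent cp 0 → mismatch
  c4: data parity 0, sent cp 0 → ok
Exactly one row (r0) and one column (c3) fail → the flipped bit is at their intersection.

row 0, column 3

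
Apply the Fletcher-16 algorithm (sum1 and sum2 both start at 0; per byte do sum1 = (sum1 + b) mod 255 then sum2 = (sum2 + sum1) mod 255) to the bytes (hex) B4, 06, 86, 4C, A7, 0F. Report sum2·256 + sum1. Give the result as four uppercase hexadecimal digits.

B744

Running sums (mod 255):
  after byte 0 (B4): sum1=180, sum2=180
  after byte 1 (06): sum1=186, sum2=111
  after byte 2 (86): sum1=65, sum2=176
  after byte 3 (4C): sum1=141, sum2=62
  after byte 4 (A7): sum1=53, sum2=115
  after byte 5 (0F): sum1=68, sum2=183
Checksum = sum2·256 + sum1 = 183·256 + 68 = 46916 = 0xB744.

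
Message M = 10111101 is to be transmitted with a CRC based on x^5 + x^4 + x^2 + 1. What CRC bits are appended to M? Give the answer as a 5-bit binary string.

Append 5 zeros: 1011110100000. Divide by 110101 (XOR where the leading bit is 1):
  pos 0: 101111 XOR 110101 = 011010
  pos 1: 110100 XOR 110101 = 000001
  pos 6: 110000 XOR 110101 = 000101
Remainder (last 5 bits) = 01010. This is the CRC / FCS.

01010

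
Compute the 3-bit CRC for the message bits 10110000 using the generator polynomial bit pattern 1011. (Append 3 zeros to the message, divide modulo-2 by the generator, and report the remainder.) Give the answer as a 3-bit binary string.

Append 3 zeros: 10110000000. Divide by 1011 (XOR where the leading bit is 1):
  pos 0: 1011 XOR 1011 = 0000
Remainder (last 3 bits) = 000. This is the CRC / FCS.

000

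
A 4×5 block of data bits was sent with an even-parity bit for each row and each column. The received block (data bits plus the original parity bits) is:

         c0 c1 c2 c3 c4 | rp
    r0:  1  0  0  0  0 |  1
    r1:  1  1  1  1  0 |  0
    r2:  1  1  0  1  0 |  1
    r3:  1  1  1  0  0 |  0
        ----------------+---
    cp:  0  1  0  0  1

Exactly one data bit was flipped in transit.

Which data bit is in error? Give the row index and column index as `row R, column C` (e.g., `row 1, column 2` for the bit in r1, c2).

Recompute each row's even parity and compare to rp:
  r0: data parity 1, sent rp 1 → ok
  r1: data parity 0, sent rp 0 → ok
  r2: data parity 1, sent rp 1 → ok
  r3: data parity 1, sent rp 0 → mismatch
Recompute each column's even parity and compare to cp:
  c0: data parity 0, sent cp 0 → ok
  c1: data parity 1, sent cp 1 → ok
  c2: data parity 0, sent cp 0 → ok
  c3: data parity 0, sent cp 0 → ok
  c4: data parity 0, sent cp 1 → mismatch
Exactly one row (r3) and one column (c4) fail → the flipped bit is at their intersection.

row 3, column 4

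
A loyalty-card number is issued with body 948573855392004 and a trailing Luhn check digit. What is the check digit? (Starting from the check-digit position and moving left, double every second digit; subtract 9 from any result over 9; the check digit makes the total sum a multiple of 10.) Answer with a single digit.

2

Partial digits right→left: 4 0 0 2 9 3 5 5 8 3 7 5 8 4 9
Double every second digit counting from the check-digit position (so the 1st, 3rd, 5th, ... of the partial from the right).
  doubled (with −9 where >9): 8 0 9 1 7 5 7 9 → sum 46
  kept as-is: 0 2 3 5 3 5 4 → sum 22
Total = 46 + 22 = 68.
Check digit = (10 − (68 mod 10)) mod 10 = 2.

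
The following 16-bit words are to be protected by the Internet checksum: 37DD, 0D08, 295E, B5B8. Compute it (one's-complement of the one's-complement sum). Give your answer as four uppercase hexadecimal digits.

DC03

One's-complement addition (fold any carry out of bit 15 back into bit 0):
  0x37DD + 0x0D08 = 0x044E5
  0x44E5 + 0x295E = 0x06E43
  0x6E43 + 0xB5B8 = 0x123FB → wrap carry → 0x23FC
One's-complement sum = 0x23FC.
Checksum = ~0x23FC & 0xFFFF = 0xDC03.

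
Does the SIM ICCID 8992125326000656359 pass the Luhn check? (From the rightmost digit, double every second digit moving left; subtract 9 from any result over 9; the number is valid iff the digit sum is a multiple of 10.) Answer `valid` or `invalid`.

From the right, keep odd positions and double even positions (subtract 9 from any doubled value over 9):
  doubled (positions 2,4,...): 1 3 3 0 3 6 4 4 9 → sum 33
  kept (positions 1,3,...): 9 3 5 0 0 2 5 1 9 8 → sum 42
Total = 75.
75 mod 10 = 5, so the number is invalid.

invalid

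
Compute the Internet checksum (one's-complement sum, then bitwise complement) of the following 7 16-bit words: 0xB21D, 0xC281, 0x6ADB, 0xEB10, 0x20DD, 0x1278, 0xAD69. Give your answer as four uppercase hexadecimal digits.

One's-complement addition (fold any carry out of bit 15 back into bit 0):
  0xB21D + 0xC281 = 0x1749E → wrap carry → 0x749F
  0x749F + 0x6ADB = 0x0DF7A
  0xDF7A + 0xEB10 = 0x1CA8A → wrap carry → 0xCA8B
  0xCA8B + 0x20DD = 0x0EB68
  0xEB68 + 0x1278 = 0x0FDE0
  0xFDE0 + 0xAD69 = 0x1AB49 → wrap carry → 0xAB4A
One's-complement sum = 0xAB4A.
Checksum = ~0xAB4A & 0xFFFF = 0x54B5.

54B5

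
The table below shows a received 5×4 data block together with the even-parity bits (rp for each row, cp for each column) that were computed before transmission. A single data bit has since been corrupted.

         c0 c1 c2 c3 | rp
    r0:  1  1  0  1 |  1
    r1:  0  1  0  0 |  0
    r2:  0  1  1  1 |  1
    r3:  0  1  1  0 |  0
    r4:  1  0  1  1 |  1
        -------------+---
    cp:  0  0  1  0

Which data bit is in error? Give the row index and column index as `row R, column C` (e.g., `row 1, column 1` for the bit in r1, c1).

row 1, column 3

Recompute each row's even parity and compare to rp:
  r0: data parity 1, sent rp 1 → ok
  r1: data parity 1, sent rp 0 → mismatch
  r2: data parity 1, sent rp 1 → ok
  r3: data parity 0, sent rp 0 → ok
  r4: data parity 1, sent rp 1 → ok
Recompute each column's even parity and compare to cp:
  c0: data parity 0, sent cp 0 → ok
  c1: data parity 0, sent cp 0 → ok
  c2: data parity 1, sent cp 1 → ok
  c3: data parity 1, sent cp 0 → mismatch
Exactly one row (r1) and one column (c3) fail → the flipped bit is at their intersection.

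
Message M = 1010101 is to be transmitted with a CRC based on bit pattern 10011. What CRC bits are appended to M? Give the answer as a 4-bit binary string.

Append 4 zeros: 10101010000. Divide by 10011 (XOR where the leading bit is 1):
  pos 0: 10101 XOR 10011 = 00110
  pos 2: 11001 XOR 10011 = 01010
  pos 3: 10100 XOR 10011 = 00111
  pos 5: 11100 XOR 10011 = 01111
  pos 6: 11110 XOR 10011 = 01101
Remainder (last 4 bits) = 1101. This is the CRC / FCS.

1101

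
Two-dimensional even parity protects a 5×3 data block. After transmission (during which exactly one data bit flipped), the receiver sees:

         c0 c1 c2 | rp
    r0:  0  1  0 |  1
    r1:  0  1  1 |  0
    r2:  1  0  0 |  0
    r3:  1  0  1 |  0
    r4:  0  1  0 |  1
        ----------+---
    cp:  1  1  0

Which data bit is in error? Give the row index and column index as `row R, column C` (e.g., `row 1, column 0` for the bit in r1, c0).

row 2, column 0

Recompute each row's even parity and compare to rp:
  r0: data parity 1, sent rp 1 → ok
  r1: data parity 0, sent rp 0 → ok
  r2: data parity 1, sent rp 0 → mismatch
  r3: data parity 0, sent rp 0 → ok
  r4: data parity 1, sent rp 1 → ok
Recompute each column's even parity and compare to cp:
  c0: data parity 0, sent cp 1 → mismatch
  c1: data parity 1, sent cp 1 → ok
  c2: data parity 0, sent cp 0 → ok
Exactly one row (r2) and one column (c0) fail → the flipped bit is at their intersection.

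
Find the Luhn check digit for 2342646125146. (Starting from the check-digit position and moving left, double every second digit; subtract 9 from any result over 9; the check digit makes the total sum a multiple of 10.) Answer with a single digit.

4

Partial digits right→left: 6 4 1 5 2 1 6 4 6 2 4 3 2
Double every second digit counting from the check-digit position (so the 1st, 3rd, 5th, ... of the partial from the right).
  doubled (with −9 where >9): 3 2 4 3 3 8 4 → sum 27
  kept as-is: 4 5 1 4 2 3 → sum 19
Total = 27 + 19 = 46.
Check digit = (10 − (46 mod 10)) mod 10 = 4.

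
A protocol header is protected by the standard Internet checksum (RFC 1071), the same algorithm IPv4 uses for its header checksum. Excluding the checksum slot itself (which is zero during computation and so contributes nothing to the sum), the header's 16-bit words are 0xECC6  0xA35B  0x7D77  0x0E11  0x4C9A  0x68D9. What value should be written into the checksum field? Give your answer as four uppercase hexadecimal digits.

One's-complement addition (fold any carry out of bit 15 back into bit 0):
  0xECC6 + 0xA35B = 0x19021 → wrap carry → 0x9022
  0x9022 + 0x7D77 = 0x10D99 → wrap carry → 0x0D9A
  0x0D9A + 0x0E11 = 0x01BAB
  0x1BAB + 0x4C9A = 0x06845
  0x6845 + 0x68D9 = 0x0D11E
One's-complement sum = 0xD11E.
Checksum = ~0xD11E & 0xFFFF = 0x2EE1.

2EE1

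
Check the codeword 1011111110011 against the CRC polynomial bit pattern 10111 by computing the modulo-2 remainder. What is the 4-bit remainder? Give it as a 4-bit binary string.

Modulo-2 division of 1011111110011 by 10111:
  pos 0: 10111 XOR 10111 = 00000
  pos 5: 11110 XOR 10111 = 01001
  pos 6: 10010 XOR 10111 = 00101
  pos 8: 10111 XOR 10111 = 00000
Remainder = 0000 (zero — the frame passes the CRC check).

0000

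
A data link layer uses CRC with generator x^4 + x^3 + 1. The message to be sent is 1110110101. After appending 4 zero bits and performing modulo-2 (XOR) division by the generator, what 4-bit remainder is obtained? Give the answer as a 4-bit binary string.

0101

Append 4 zeros: 11101101010000. Divide by 11001 (XOR where the leading bit is 1):
  pos 0: 11101 XOR 11001 = 00100
  pos 2: 10010 XOR 11001 = 01011
  pos 3: 10111 XOR 11001 = 01110
  pos 4: 11100 XOR 11001 = 00101
  pos 6: 10110 XOR 11001 = 01111
  pos 7: 11110 XOR 11001 = 00111
  pos 9: 11100 XOR 11001 = 00101
Remainder (last 4 bits) = 0101. This is the CRC / FCS.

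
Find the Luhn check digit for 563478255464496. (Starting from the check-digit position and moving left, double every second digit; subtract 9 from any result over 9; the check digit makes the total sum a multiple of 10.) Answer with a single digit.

9

Partial digits right→left: 6 9 4 4 6 4 5 5 2 8 7 4 3 6 5
Double every second digit counting from the check-digit position (so the 1st, 3rd, 5th, ... of the partial from the right).
  doubled (with −9 where >9): 3 8 3 1 4 5 6 1 → sum 31
  kept as-is: 9 4 4 5 8 4 6 → sum 40
Total = 31 + 40 = 71.
Check digit = (10 − (71 mod 10)) mod 10 = 9.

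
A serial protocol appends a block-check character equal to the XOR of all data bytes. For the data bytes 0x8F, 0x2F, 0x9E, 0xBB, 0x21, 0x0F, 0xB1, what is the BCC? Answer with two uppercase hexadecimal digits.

1A

XOR the bytes together:
  start with 0x8F
  0x8F ⊕ 0x2F = 0xA0
  0xA0 ⊕ 0x9E = 0x3E
  0x3E ⊕ 0xBB = 0x85
  0x85 ⊕ 0x21 = 0xA4
  0xA4 ⊕ 0x0F = 0xAB
  0xAB ⊕ 0xB1 = 0x1A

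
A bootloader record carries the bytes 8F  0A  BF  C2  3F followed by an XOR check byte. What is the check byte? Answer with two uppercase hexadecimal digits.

C7

XOR the bytes together:
  start with 0x8F
  0x8F ⊕ 0x0A = 0x85
  0x85 ⊕ 0xBF = 0x3A
  0x3A ⊕ 0xC2 = 0xF8
  0xF8 ⊕ 0x3F = 0xC7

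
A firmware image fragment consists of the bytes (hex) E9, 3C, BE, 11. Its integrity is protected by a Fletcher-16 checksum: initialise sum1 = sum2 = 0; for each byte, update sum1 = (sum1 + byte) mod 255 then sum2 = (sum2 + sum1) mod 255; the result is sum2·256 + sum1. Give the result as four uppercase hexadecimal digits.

Running sums (mod 255):
  after byte 0 (E9): sum1=233, sum2=233
  after byte 1 (3C): sum1=38, sum2=16
  after byte 2 (BE): sum1=228, sum2=244
  after byte 3 (11): sum1=245, sum2=234
Checksum = sum2·256 + sum1 = 234·256 + 245 = 60149 = 0xEAF5.

EAF5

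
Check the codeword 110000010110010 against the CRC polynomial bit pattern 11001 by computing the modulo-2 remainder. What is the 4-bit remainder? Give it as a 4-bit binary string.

1101

Modulo-2 division of 110000010110010 by 11001:
  pos 0: 11000 XOR 11001 = 00001
  pos 4: 10010 XOR 11001 = 01011
  pos 5: 10111 XOR 11001 = 01110
  pos 6: 11101 XOR 11001 = 00100
  pos 8: 10000 XOR 11001 = 01001
  pos 9: 10011 XOR 11001 = 01010
  pos 10: 10100 XOR 11001 = 01101
Remainder = 1101 (nonzero — an error is detected).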